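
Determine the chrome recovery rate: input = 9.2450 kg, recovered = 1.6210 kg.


Formula: Recovery = recovered / input * 100
Substituting: Recovery = 1.6210 / 9.2450 * 100
Result: 17.5338 %


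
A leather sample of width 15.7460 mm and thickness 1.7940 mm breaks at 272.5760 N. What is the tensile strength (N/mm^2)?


Formula: TS = force / (width * thickness)
Substituting: TS = 272.5760 / (15.7460 * 1.7940)
Result: 9.6493 N/mm^2


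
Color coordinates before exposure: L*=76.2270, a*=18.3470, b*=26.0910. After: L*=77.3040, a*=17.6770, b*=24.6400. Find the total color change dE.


dL = 1.0770, da = -0.6700, db = -1.4510
dE = sqrt(1.0770^2 + (-0.6700)^2 + (-1.4510)^2) = 1.9272


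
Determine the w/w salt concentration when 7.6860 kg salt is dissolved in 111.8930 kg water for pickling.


Formula: Conc = salt / (water + salt) * 100
Substituting: Conc = 7.6860 / (111.8930 + 7.6860) * 100
Result: 6.4275 %


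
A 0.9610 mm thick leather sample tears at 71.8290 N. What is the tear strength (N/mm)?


Formula: Tear strength = force / thickness
Substituting: Tear strength = 71.8290 / 0.9610
Result: 74.7440 N/mm


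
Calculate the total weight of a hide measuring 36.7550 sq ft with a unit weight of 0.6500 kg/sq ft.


Formula: Weight = area * weight_per_sqft
Substituting: Weight = 36.7550 * 0.6500
Result: 23.8908 kg


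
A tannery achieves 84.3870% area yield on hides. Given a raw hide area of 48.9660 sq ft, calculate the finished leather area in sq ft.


Formula: finished = raw * yield / 100
Substituting: finished = 48.9660 * 84.3870 / 100
Result: 41.3209 sq ft


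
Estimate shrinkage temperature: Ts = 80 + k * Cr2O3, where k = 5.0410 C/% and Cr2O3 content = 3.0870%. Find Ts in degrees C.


Formula: Ts = 80 + k * Cr2O3
Substituting: Ts = 80 + 5.0410 * 3.0870
Result: 95.5616 C


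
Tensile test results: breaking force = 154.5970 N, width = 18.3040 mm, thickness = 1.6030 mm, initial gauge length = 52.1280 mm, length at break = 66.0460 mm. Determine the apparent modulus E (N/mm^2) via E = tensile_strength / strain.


TS = F / (w * t) = 154.5970 / (18.3040 * 1.6030) = 5.2689 N/mm^2
strain = (Lf - L0) / L0 = (66.0460 - 52.1280) / 52.1280 = 0.2670
E = TS / strain = 5.2689 / 0.2670 = 19.7340 N/mm^2


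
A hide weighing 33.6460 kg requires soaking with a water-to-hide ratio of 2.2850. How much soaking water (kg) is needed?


Formula: Water = hide_weight * ratio
Substituting: Water = 33.6460 * 2.2850
Result: 76.8811 kg


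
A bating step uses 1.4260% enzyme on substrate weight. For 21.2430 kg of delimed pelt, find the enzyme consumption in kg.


Formula: Enzyme = substrate * pct / 100
Substituting: Enzyme = 21.2430 * 1.4260 / 100
Result: 0.3029 kg


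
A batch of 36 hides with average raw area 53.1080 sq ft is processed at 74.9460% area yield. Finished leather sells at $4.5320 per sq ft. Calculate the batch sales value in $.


Raw_total = N * avg_area = 36 * 53.1080 = 1911.8880 sq ft
Finished = Raw_total * yield / 100 = 1911.8880 * 74.9460 / 100 = 1432.8836 sq ft
Value = Finished * price = 1432.8836 * 4.5320 = 6493.8284 $


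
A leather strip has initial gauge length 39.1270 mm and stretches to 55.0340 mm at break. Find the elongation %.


Formula: Elongation = (Lf - L0) / L0 * 100
Substituting: Elongation = (55.0340 - 39.1270) / 39.1270 * 100
Result: 40.6548 %


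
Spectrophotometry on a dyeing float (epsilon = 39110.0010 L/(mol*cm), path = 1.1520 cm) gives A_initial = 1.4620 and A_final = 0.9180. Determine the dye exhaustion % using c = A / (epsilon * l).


c_initial = A_i / (epsilon * l) = 1.4620 / (39110.0010 * 1.1520) = 3.2449e-05 mol/L
c_final = A_f / (epsilon * l) = 0.9180 / (39110.0010 * 1.1520) = 2.0375e-05 mol/L
Exhaustion = (c_initial - c_final) / c_initial * 100 = (3.2449e-05 - 2.0375e-05) / 3.2449e-05 * 100 = 37.2093 %


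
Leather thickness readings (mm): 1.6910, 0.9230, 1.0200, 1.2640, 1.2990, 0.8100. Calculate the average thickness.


Formula: Average = sum / n
Substituting: Average = 7.0070 / 6
Result: 1.1678 mm


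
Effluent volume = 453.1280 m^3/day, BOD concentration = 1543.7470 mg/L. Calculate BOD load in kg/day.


Formula: BOD_load = volume * conc / 1000
Substituting: BOD_load = 453.1280 * 1543.7470 / 1000
Result: 699.5150 kg/day


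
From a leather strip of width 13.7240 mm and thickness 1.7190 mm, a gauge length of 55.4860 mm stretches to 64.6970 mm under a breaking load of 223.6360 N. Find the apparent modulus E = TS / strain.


TS = F / (w * t) = 223.6360 / (13.7240 * 1.7190) = 9.4795 N/mm^2
strain = (Lf - L0) / L0 = (64.6970 - 55.4860) / 55.4860 = 0.1660
E = TS / strain = 9.4795 / 0.1660 = 57.1034 N/mm^2


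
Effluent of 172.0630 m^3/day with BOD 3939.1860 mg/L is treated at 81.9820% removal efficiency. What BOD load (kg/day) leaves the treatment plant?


Load_in = volume * conc / 1000 = 172.0630 * 3939.1860 / 1000 = 677.7882 kg/day
Removed = Load_in * eff / 100 = 677.7882 * 81.9820 / 100 = 555.6643 kg/day
Load_out = Load_in - Removed = 677.7882 - 555.6643 = 122.1239 kg/day


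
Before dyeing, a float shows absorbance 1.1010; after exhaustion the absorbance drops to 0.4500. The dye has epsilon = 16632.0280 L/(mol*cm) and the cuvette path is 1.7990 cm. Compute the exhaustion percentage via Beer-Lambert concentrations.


c_initial = A_i / (epsilon * l) = 1.1010 / (16632.0280 * 1.7990) = 3.6797e-05 mol/L
c_final = A_f / (epsilon * l) = 0.4500 / (16632.0280 * 1.7990) = 1.5040e-05 mol/L
Exhaustion = (c_initial - c_final) / c_initial * 100 = (3.6797e-05 - 1.5040e-05) / 3.6797e-05 * 100 = 59.1281 %


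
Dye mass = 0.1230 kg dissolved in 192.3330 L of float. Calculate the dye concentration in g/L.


Formula: Conc = dye_mass(kg) / volume(L) * 1000
Substituting: Conc = 0.1230 / 192.3330 * 1000
Result: 0.6395 g/L


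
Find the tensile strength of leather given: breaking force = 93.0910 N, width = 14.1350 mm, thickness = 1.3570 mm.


Formula: TS = force / (width * thickness)
Substituting: TS = 93.0910 / (14.1350 * 1.3570)
Result: 4.8532 N/mm^2


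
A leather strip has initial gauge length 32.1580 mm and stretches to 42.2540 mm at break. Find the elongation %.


Formula: Elongation = (Lf - L0) / L0 * 100
Substituting: Elongation = (42.2540 - 32.1580) / 32.1580 * 100
Result: 31.3950 %


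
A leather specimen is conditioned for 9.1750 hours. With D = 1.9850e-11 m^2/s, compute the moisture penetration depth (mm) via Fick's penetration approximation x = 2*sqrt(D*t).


t = 9.1750 hr * 3600 = 33030.0000 s
D * t = 1.9850e-11 * 33030.0000 = 6.5565e-07
x = 2 * sqrt(D*t) = 2 * sqrt(6.5565e-07) = 0.00161944 m = 1.6194 mm


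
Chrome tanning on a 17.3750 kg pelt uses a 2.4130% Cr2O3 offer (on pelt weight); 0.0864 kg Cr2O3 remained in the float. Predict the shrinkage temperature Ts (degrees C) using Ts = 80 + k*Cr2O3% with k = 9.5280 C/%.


Offered = pelt * offer_pct / 100 = 17.3750 * 2.4130 / 100 = 0.4193 kg
Uptake = offered - residual = 0.4193 - 0.0864 = 0.3329 kg
Cr2O3% on pelt = uptake / pelt * 100 = 0.3329 / 17.3750 * 100 = 1.9157 %
Ts = 80 + k * Cr2O3% = 80 + 9.5280 * 1.9157 = 98.2531 C


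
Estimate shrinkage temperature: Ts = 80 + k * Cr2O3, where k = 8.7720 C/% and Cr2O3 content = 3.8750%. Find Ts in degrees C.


Formula: Ts = 80 + k * Cr2O3
Substituting: Ts = 80 + 8.7720 * 3.8750
Result: 113.9915 C


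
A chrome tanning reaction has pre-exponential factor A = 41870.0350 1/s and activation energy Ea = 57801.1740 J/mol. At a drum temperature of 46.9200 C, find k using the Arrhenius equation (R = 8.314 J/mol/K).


T_K = T_C + 273.15 = 46.9200 + 273.15 = 320.0700 K
exponent = -Ea / (R * T_K) = -57801.1740 / (8.314 * 320.0700) = -21.7211
k = A * exp(exponent) = 41870.0350 * exp(-21.7211) = 1.5437e-05 1/s


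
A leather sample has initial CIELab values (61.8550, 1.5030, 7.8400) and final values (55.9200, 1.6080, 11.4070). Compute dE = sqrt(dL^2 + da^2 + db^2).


dL = -5.9350, da = 0.1050, db = 3.5670
dE = sqrt((-5.9350)^2 + 0.1050^2 + 3.5670^2) = 6.9252


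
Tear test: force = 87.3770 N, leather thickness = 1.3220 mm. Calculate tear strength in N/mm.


Formula: Tear strength = force / thickness
Substituting: Tear strength = 87.3770 / 1.3220
Result: 66.0946 N/mm


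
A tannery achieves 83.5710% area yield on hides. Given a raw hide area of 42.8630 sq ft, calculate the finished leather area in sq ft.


Formula: finished = raw * yield / 100
Substituting: finished = 42.8630 * 83.5710 / 100
Result: 35.8210 sq ft


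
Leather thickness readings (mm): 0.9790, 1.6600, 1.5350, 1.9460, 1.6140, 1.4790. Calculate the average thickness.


Formula: Average = sum / n
Substituting: Average = 9.2130 / 6
Result: 1.5355 mm


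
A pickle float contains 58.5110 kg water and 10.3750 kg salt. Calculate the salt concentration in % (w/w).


Formula: Conc = salt / (water + salt) * 100
Substituting: Conc = 10.3750 / (58.5110 + 10.3750) * 100
Result: 15.0611 %


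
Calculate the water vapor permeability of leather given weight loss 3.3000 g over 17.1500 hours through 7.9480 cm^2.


Formula: WVP = loss / (area * time)
Substituting: WVP = 3.3000 / (7.9480 * 17.1500)
Result: 0.0242098 g/(cm^2*hr)


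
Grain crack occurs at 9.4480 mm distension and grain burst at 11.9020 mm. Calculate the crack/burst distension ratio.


Formula: Ratio = crack / burst
Substituting: Ratio = 9.4480 / 11.9020
Result: 0.7938


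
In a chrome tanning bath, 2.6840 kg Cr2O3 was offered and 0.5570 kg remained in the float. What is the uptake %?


Formula: Uptake = (offered - residual) / offered * 100
Substituting: Uptake = (2.6840 - 0.5570) / 2.6840 * 100
Result: 79.2474 %


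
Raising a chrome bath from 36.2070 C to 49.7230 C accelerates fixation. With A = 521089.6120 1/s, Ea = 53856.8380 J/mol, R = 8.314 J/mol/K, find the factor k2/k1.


T1 = 36.2070 + 273.15 = 309.3570 K; T2 = 49.7230 + 273.15 = 322.8730 K
k1 = A * exp(-Ea/(R*T1)) = 521089.6120 * exp(-53856.8380/(8.314*309.3570)) = 4.1967e-04 1/s
k2 = A * exp(-Ea/(R*T2)) = 521089.6120 * exp(-53856.8380/(8.314*322.8730)) = 0.00100832 1/s
k2/k1 = 0.00100832 / 4.1967e-04 = 2.4026


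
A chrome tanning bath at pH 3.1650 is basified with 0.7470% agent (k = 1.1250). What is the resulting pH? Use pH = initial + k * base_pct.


Formula: pH_final = pH_initial + k * base_pct
Substituting: pH_final = 3.1650 + 1.1250 * 0.7470
Result: 4.0054


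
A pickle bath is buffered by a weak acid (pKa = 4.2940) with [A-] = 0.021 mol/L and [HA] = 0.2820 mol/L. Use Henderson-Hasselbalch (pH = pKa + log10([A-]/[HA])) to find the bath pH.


ratio = [A-] / [HA] = 0.021 / 0.2820 = 0.0744681
log10(ratio) = -1.1280
pH = pKa + log10(ratio) = 4.2940 - 1.1280 = 3.1660


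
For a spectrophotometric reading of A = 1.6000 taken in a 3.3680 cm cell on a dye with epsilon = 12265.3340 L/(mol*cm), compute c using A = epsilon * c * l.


Formula: c = A / (epsilon * l)
Substituting: c = 1.6000 / (12265.3340 * 3.3680)
Result: 3.8732e-05 mol/L


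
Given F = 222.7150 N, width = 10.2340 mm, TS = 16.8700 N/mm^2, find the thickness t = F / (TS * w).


Formula: t = F / (TS * w)
Substituting: t = 222.7150 / (16.8700 * 10.2340)
Result: 1.2900 mm


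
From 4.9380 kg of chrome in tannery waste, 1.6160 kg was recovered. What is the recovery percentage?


Formula: Recovery = recovered / input * 100
Substituting: Recovery = 1.6160 / 4.9380 * 100
Result: 32.7258 %


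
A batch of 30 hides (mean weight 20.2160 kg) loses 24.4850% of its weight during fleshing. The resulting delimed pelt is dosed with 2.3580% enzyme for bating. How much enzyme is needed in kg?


Total_raw = N * avg_wt = 30 * 20.2160 = 606.4800 kg
Substrate = Total_raw * (1 - loss/100) = 606.4800 * (1 - 24.4850/100) = 457.9834 kg
Enzyme = Substrate * pct / 100 = 457.9834 * 2.3580 / 100 = 10.7992 kg


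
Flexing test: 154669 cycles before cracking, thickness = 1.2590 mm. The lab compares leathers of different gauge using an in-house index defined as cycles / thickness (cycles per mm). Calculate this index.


Formula: Index = cycles / thickness
Substituting: Index = 154669 / 1.2590
Result: 122850.6751 cycles/mm


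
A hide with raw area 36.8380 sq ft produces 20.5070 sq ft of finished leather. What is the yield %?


Formula: Yield = finished / raw * 100
Substituting: Yield = 20.5070 / 36.8380 * 100
Result: 55.6681 %


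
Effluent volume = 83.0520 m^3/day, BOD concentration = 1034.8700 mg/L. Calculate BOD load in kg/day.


Formula: BOD_load = volume * conc / 1000
Substituting: BOD_load = 83.0520 * 1034.8700 / 1000
Result: 85.9480 kg/day


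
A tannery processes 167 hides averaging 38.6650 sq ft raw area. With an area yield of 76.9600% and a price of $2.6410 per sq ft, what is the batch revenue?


Raw_total = N * avg_area = 167 * 38.6650 = 6457.0550 sq ft
Finished = Raw_total * yield / 100 = 6457.0550 * 76.9600 / 100 = 4969.3495 sq ft
Value = Finished * price = 4969.3495 * 2.6410 = 13124.0521 $


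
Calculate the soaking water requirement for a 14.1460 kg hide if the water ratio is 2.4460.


Formula: Water = hide_weight * ratio
Substituting: Water = 14.1460 * 2.4460
Result: 34.6011 kg


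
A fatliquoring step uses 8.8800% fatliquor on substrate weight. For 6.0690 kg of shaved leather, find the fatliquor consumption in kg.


Formula: Fat = substrate * pct / 100
Substituting: Fat = 6.0690 * 8.8800 / 100
Result: 0.5389 kg


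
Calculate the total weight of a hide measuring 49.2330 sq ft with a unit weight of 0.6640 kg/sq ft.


Formula: Weight = area * weight_per_sqft
Substituting: Weight = 49.2330 * 0.6640
Result: 32.6907 kg


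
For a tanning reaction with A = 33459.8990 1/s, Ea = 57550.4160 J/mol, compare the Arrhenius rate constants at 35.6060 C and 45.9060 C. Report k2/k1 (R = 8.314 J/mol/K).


T1 = 35.6060 + 273.15 = 308.7560 K; T2 = 45.9060 + 273.15 = 319.0560 K
k1 = A * exp(-Ea/(R*T1)) = 33459.8990 * exp(-57550.4160/(8.314*308.7560)) = 6.1365e-06 1/s
k2 = A * exp(-Ea/(R*T2)) = 33459.8990 * exp(-57550.4160/(8.314*319.0560)) = 1.2655e-05 1/s
k2/k1 = 1.2655e-05 / 6.1365e-06 = 2.0622


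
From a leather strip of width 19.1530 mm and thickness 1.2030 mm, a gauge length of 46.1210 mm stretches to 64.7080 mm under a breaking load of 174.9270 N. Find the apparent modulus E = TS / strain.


TS = F / (w * t) = 174.9270 / (19.1530 * 1.2030) = 7.5920 N/mm^2
strain = (Lf - L0) / L0 = (64.7080 - 46.1210) / 46.1210 = 0.4030
E = TS / strain = 7.5920 / 0.4030 = 18.8384 N/mm^2


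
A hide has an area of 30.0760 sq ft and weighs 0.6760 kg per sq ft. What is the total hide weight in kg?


Formula: Weight = area * weight_per_sqft
Substituting: Weight = 30.0760 * 0.6760
Result: 20.3314 kg


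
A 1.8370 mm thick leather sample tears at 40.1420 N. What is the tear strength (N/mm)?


Formula: Tear strength = force / thickness
Substituting: Tear strength = 40.1420 / 1.8370
Result: 21.8519 N/mm


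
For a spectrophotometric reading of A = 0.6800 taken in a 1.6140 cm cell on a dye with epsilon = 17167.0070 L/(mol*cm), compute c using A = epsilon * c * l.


Formula: c = A / (epsilon * l)
Substituting: c = 0.6800 / (17167.0070 * 1.6140)
Result: 2.4542e-05 mol/L


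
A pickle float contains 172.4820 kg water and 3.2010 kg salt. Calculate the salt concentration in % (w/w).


Formula: Conc = salt / (water + salt) * 100
Substituting: Conc = 3.2010 / (172.4820 + 3.2010) * 100
Result: 1.8220 %


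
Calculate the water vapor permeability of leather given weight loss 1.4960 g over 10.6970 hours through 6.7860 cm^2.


Formula: WVP = loss / (area * time)
Substituting: WVP = 1.4960 / (6.7860 * 10.6970)
Result: 0.0206089 g/(cm^2*hr)


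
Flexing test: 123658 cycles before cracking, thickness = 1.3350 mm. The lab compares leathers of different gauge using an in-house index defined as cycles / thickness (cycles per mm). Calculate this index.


Formula: Index = cycles / thickness
Substituting: Index = 123658 / 1.3350
Result: 92627.7154 cycles/mm


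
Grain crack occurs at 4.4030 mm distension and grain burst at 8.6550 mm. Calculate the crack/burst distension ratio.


Formula: Ratio = crack / burst
Substituting: Ratio = 4.4030 / 8.6550
Result: 0.5087


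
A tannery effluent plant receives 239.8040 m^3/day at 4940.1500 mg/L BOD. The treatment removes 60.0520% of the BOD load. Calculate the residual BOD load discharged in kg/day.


Load_in = volume * conc / 1000 = 239.8040 * 4940.1500 / 1000 = 1184.6677 kg/day
Removed = Load_in * eff / 100 = 1184.6677 * 60.0520 / 100 = 711.4167 kg/day
Load_out = Load_in - Removed = 1184.6677 - 711.4167 = 473.2511 kg/day


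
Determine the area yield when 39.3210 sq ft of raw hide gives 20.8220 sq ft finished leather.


Formula: Yield = finished / raw * 100
Substituting: Yield = 20.8220 / 39.3210 * 100
Result: 52.9539 %


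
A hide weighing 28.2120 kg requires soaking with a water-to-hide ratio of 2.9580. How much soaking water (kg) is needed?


Formula: Water = hide_weight * ratio
Substituting: Water = 28.2120 * 2.9580
Result: 83.4511 kg


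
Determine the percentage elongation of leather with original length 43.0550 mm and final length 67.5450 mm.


Formula: Elongation = (Lf - L0) / L0 * 100
Substituting: Elongation = (67.5450 - 43.0550) / 43.0550 * 100
Result: 56.8807 %


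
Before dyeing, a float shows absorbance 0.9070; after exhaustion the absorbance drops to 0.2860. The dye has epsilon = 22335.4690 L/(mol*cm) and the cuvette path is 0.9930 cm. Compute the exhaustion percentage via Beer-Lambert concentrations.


c_initial = A_i / (epsilon * l) = 0.9070 / (22335.4690 * 0.9930) = 4.0894e-05 mol/L
c_final = A_f / (epsilon * l) = 0.2860 / (22335.4690 * 0.9930) = 1.2895e-05 mol/L
Exhaustion = (c_initial - c_final) / c_initial * 100 = (4.0894e-05 - 1.2895e-05) / 4.0894e-05 * 100 = 68.4675 %


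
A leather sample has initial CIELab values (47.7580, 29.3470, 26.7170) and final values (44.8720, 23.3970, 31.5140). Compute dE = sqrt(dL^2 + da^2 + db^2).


dL = -2.8860, da = -5.9500, db = 4.7970
dE = sqrt((-2.8860)^2 + (-5.9500)^2 + 4.7970^2) = 8.1696


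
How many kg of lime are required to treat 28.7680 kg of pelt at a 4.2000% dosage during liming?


Formula: Lime = substrate * pct / 100
Substituting: Lime = 28.7680 * 4.2000 / 100
Result: 1.2083 kg


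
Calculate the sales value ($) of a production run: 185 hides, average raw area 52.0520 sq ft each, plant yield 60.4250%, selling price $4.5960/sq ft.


Raw_total = N * avg_area = 185 * 52.0520 = 9629.6200 sq ft
Finished = Raw_total * yield / 100 = 9629.6200 * 60.4250 / 100 = 5818.6979 sq ft
Value = Finished * price = 5818.6979 * 4.5960 = 26742.7355 $


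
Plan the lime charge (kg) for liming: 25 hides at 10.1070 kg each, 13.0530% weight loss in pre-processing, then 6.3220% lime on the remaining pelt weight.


Total_raw = N * avg_wt = 25 * 10.1070 = 252.6750 kg
Substrate = Total_raw * (1 - loss/100) = 252.6750 * (1 - 13.0530/100) = 219.6933 kg
Lime = Substrate * pct / 100 = 219.6933 * 6.3220 / 100 = 13.8890 kg


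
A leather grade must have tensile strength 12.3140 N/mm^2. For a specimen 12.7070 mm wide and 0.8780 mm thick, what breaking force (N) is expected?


Formula: F = TS * w * t
Substituting: F = 12.3140 * 12.7070 * 0.8780
Result: 137.3842 N


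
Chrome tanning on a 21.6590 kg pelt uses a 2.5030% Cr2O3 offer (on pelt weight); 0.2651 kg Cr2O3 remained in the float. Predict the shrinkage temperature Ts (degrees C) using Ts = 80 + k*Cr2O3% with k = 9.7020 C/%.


Offered = pelt * offer_pct / 100 = 21.6590 * 2.5030 / 100 = 0.5421 kg
Uptake = offered - residual = 0.5421 - 0.2651 = 0.2770 kg
Cr2O3% on pelt = uptake / pelt * 100 = 0.2770 / 21.6590 * 100 = 1.2790 %
Ts = 80 + k * Cr2O3% = 80 + 9.7020 * 1.2790 = 92.4091 C


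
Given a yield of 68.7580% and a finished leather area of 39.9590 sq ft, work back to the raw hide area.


Formula: raw = finished * 100 / yield
Substituting: raw = 39.9590 * 100 / 68.7580
Result: 58.1154 sq ft


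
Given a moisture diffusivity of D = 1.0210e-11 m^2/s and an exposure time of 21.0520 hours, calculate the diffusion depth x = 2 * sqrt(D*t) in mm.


t = 21.0520 hr * 3600 = 75787.2000 s
D * t = 1.0210e-11 * 75787.2000 = 7.7379e-07
x = 2 * sqrt(D*t) = 2 * sqrt(7.7379e-07) = 0.0017593 m = 1.7593 mm


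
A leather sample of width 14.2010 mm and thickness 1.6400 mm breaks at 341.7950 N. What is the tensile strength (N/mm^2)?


Formula: TS = force / (width * thickness)
Substituting: TS = 341.7950 / (14.2010 * 1.6400)
Result: 14.6758 N/mm^2


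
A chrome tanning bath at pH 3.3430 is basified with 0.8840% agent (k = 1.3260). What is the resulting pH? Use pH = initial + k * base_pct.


Formula: pH_final = pH_initial + k * base_pct
Substituting: pH_final = 3.3430 + 1.3260 * 0.8840
Result: 4.5152


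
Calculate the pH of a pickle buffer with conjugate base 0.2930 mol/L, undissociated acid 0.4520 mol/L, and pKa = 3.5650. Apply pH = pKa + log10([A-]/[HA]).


ratio = [A-] / [HA] = 0.2930 / 0.4520 = 0.6482
log10(ratio) = -0.1883
pH = pKa + log10(ratio) = 3.5650 - 0.1883 = 3.3767


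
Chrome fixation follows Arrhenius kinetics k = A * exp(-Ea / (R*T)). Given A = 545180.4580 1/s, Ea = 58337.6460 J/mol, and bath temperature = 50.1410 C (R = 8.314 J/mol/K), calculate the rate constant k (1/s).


T_K = T_C + 273.15 = 50.1410 + 273.15 = 323.2910 K
exponent = -Ea / (R * T_K) = -58337.6460 / (8.314 * 323.2910) = -21.7043
k = A * exp(exponent) = 545180.4580 * exp(-21.7043) = 2.0441e-04 1/s


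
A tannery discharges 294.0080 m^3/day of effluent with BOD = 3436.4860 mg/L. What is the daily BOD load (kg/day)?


Formula: BOD_load = volume * conc / 1000
Substituting: BOD_load = 294.0080 * 3436.4860 / 1000
Result: 1010.3544 kg/day


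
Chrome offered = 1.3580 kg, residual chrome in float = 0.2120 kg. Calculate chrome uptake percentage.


Formula: Uptake = (offered - residual) / offered * 100
Substituting: Uptake = (1.3580 - 0.2120) / 1.3580 * 100
Result: 84.3888 %


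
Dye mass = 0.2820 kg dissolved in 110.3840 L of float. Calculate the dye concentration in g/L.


Formula: Conc = dye_mass(kg) / volume(L) * 1000
Substituting: Conc = 0.2820 / 110.3840 * 1000
Result: 2.5547 g/L


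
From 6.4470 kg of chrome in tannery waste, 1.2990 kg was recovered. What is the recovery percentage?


Formula: Recovery = recovered / input * 100
Substituting: Recovery = 1.2990 / 6.4470 * 100
Result: 20.1489 %


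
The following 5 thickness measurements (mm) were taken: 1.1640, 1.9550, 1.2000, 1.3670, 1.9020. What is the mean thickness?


Formula: Average = sum / n
Substituting: Average = 7.5880 / 5
Result: 1.5176 mm


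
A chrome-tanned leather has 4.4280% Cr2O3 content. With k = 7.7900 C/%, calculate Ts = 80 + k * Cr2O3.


Formula: Ts = 80 + k * Cr2O3
Substituting: Ts = 80 + 7.7900 * 4.4280
Result: 114.4941 C


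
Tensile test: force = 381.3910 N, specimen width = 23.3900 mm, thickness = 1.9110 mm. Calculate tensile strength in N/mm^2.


Formula: TS = force / (width * thickness)
Substituting: TS = 381.3910 / (23.3900 * 1.9110)
Result: 8.5326 N/mm^2


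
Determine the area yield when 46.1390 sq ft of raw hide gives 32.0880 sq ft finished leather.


Formula: Yield = finished / raw * 100
Substituting: Yield = 32.0880 / 46.1390 * 100
Result: 69.5464 %


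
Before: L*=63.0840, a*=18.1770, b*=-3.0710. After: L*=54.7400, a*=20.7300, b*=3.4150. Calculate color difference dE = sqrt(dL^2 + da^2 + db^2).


dL = -8.3440, da = 2.5530, db = 6.4860
dE = sqrt((-8.3440)^2 + 2.5530^2 + 6.4860^2) = 10.8724


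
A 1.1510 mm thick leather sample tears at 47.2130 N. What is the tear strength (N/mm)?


Formula: Tear strength = force / thickness
Substituting: Tear strength = 47.2130 / 1.1510
Result: 41.0191 N/mm


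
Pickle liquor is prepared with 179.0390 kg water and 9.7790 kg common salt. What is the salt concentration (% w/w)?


Formula: Conc = salt / (water + salt) * 100
Substituting: Conc = 9.7790 / (179.0390 + 9.7790) * 100
Result: 5.1791 %


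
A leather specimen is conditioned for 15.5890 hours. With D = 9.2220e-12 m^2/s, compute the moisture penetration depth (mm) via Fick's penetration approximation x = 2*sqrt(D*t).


t = 15.5890 hr * 3600 = 56120.4000 s
D * t = 9.2220e-12 * 56120.4000 = 5.1754e-07
x = 2 * sqrt(D*t) = 2 * sqrt(5.1754e-07) = 0.00143881 m = 1.4388 mm


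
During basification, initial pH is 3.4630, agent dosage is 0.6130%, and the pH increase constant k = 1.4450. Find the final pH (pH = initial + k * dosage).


Formula: pH_final = pH_initial + k * base_pct
Substituting: pH_final = 3.4630 + 1.4450 * 0.6130
Result: 4.3488


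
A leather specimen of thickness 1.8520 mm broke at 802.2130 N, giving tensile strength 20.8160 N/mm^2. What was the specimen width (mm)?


Formula: w = F / (TS * t)
Substituting: w = 802.2130 / (20.8160 * 1.8520)
Result: 20.8090 mm


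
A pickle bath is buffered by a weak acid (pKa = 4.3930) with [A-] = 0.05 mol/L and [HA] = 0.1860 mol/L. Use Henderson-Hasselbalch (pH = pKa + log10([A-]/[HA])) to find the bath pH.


ratio = [A-] / [HA] = 0.05 / 0.1860 = 0.2688
log10(ratio) = -0.5705
pH = pKa + log10(ratio) = 4.3930 - 0.5705 = 3.8225


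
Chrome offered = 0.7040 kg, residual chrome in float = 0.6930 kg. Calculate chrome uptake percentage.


Formula: Uptake = (offered - residual) / offered * 100
Substituting: Uptake = (0.7040 - 0.6930) / 0.7040 * 100
Result: 1.5625 %


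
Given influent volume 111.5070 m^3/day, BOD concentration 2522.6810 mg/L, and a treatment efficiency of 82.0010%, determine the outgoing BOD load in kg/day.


Load_in = volume * conc / 1000 = 111.5070 * 2522.6810 / 1000 = 281.2966 kg/day
Removed = Load_in * eff / 100 = 281.2966 * 82.0010 / 100 = 230.6660 kg/day
Load_out = Load_in - Removed = 281.2966 - 230.6660 = 50.6306 kg/day


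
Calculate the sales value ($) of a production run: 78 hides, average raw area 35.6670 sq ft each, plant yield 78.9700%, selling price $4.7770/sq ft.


Raw_total = N * avg_area = 78 * 35.6670 = 2782.0260 sq ft
Finished = Raw_total * yield / 100 = 2782.0260 * 78.9700 / 100 = 2196.9659 sq ft
Value = Finished * price = 2196.9659 * 4.7770 = 10494.9063 $


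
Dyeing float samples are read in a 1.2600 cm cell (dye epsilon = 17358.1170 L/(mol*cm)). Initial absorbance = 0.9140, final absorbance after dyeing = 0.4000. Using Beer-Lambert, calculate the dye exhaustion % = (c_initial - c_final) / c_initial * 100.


c_initial = A_i / (epsilon * l) = 0.9140 / (17358.1170 * 1.2600) = 4.1790e-05 mol/L
c_final = A_f / (epsilon * l) = 0.4000 / (17358.1170 * 1.2600) = 1.8289e-05 mol/L
Exhaustion = (c_initial - c_final) / c_initial * 100 = (4.1790e-05 - 1.8289e-05) / 4.1790e-05 * 100 = 56.2363 %


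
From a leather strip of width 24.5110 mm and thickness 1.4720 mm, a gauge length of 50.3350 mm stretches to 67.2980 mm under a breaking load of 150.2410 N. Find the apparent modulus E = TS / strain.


TS = F / (w * t) = 150.2410 / (24.5110 * 1.4720) = 4.1641 N/mm^2
strain = (Lf - L0) / L0 = (67.2980 - 50.3350) / 50.3350 = 0.3370
E = TS / strain = 4.1641 / 0.3370 = 12.3563 N/mm^2


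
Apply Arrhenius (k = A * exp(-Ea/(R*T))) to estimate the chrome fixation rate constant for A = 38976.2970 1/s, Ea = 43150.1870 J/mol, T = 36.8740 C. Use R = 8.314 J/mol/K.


T_K = T_C + 273.15 = 36.8740 + 273.15 = 310.0240 K
exponent = -Ea / (R * T_K) = -43150.1870 / (8.314 * 310.0240) = -16.7408
k = A * exp(exponent) = 38976.2970 * exp(-16.7408) = 0.00209095 1/s


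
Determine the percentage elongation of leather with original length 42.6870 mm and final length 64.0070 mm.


Formula: Elongation = (Lf - L0) / L0 * 100
Substituting: Elongation = (64.0070 - 42.6870) / 42.6870 * 100
Result: 49.9449 %


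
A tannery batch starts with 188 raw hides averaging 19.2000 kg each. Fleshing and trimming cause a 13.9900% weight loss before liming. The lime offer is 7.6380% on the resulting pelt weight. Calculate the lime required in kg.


Total_raw = N * avg_wt = 188 * 19.2000 = 3609.6000 kg
Substrate = Total_raw * (1 - loss/100) = 3609.6000 * (1 - 13.9900/100) = 3104.6170 kg
Lime = Substrate * pct / 100 = 3104.6170 * 7.6380 / 100 = 237.1306 kg


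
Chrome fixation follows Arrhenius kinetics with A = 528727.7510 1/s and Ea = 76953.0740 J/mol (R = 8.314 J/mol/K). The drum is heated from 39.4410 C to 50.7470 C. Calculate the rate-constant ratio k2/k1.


T1 = 39.4410 + 273.15 = 312.5910 K; T2 = 50.7470 + 273.15 = 323.8970 K
k1 = A * exp(-Ea/(R*T1)) = 528727.7510 * exp(-76953.0740/(8.314*312.5910)) = 7.3070e-08 1/s
k2 = A * exp(-Ea/(R*T2)) = 528727.7510 * exp(-76953.0740/(8.314*323.8970)) = 2.0541e-07 1/s
k2/k1 = 2.0541e-07 / 7.3070e-08 = 2.8111


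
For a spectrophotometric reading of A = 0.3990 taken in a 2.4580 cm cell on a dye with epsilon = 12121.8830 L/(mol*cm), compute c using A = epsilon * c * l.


Formula: c = A / (epsilon * l)
Substituting: c = 0.3990 / (12121.8830 * 2.4580)
Result: 1.3391e-05 mol/L


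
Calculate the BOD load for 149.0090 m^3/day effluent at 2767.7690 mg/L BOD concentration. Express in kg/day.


Formula: BOD_load = volume * conc / 1000
Substituting: BOD_load = 149.0090 * 2767.7690 / 1000
Result: 412.4225 kg/day


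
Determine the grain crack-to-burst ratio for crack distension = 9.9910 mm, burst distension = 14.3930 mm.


Formula: Ratio = crack / burst
Substituting: Ratio = 9.9910 / 14.3930
Result: 0.6942


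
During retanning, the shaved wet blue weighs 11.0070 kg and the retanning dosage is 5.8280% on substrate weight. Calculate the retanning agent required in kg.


Formula: Retan = substrate * pct / 100
Substituting: Retan = 11.0070 * 5.8280 / 100
Result: 0.6415 kg


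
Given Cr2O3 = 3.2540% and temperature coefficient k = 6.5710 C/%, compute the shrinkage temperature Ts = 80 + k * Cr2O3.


Formula: Ts = 80 + k * Cr2O3
Substituting: Ts = 80 + 6.5710 * 3.2540
Result: 101.3820 C


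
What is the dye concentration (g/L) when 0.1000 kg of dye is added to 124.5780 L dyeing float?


Formula: Conc = dye_mass(kg) / volume(L) * 1000
Substituting: Conc = 0.1000 / 124.5780 * 1000
Result: 0.8027 g/L


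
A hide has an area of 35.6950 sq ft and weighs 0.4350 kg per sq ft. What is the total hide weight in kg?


Formula: Weight = area * weight_per_sqft
Substituting: Weight = 35.6950 * 0.4350
Result: 15.5273 kg


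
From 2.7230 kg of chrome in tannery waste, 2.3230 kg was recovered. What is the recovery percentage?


Formula: Recovery = recovered / input * 100
Substituting: Recovery = 2.3230 / 2.7230 * 100
Result: 85.3103 %


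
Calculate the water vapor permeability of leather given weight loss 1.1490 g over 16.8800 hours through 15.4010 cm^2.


Formula: WVP = loss / (area * time)
Substituting: WVP = 1.1490 / (15.4010 * 16.8800)
Result: 0.00441976 g/(cm^2*hr)


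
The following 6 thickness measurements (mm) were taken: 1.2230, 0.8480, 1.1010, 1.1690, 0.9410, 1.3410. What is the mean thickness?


Formula: Average = sum / n
Substituting: Average = 6.6230 / 6
Result: 1.1038 mm


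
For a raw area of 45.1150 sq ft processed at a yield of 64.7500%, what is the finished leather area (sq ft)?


Formula: finished = raw * yield / 100
Substituting: finished = 45.1150 * 64.7500 / 100
Result: 29.2120 sq ft


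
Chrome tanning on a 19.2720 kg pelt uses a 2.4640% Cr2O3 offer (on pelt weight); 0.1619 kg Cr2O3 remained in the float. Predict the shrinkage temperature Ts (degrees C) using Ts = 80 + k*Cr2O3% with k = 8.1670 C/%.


Offered = pelt * offer_pct / 100 = 19.2720 * 2.4640 / 100 = 0.4749 kg
Uptake = offered - residual = 0.4749 - 0.1619 = 0.3130 kg
Cr2O3% on pelt = uptake / pelt * 100 = 0.3130 / 19.2720 * 100 = 1.6239 %
Ts = 80 + k * Cr2O3% = 80 + 8.1670 * 1.6239 = 93.2626 C


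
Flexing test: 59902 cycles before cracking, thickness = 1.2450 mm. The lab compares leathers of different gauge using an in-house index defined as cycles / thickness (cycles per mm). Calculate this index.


Formula: Index = cycles / thickness
Substituting: Index = 59902 / 1.2450
Result: 48114.0562 cycles/mm


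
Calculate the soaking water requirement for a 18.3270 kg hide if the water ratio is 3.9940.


Formula: Water = hide_weight * ratio
Substituting: Water = 18.3270 * 3.9940
Result: 73.1980 kg


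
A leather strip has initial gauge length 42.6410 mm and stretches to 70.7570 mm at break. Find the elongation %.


Formula: Elongation = (Lf - L0) / L0 * 100
Substituting: Elongation = (70.7570 - 42.6410) / 42.6410 * 100
Result: 65.9365 %


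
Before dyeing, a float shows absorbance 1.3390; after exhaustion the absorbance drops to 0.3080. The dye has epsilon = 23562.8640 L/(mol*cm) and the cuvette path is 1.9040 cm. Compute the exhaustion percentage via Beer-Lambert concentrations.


c_initial = A_i / (epsilon * l) = 1.3390 / (23562.8640 * 1.9040) = 2.9846e-05 mol/L
c_final = A_f / (epsilon * l) = 0.3080 / (23562.8640 * 1.9040) = 6.8652e-06 mol/L
Exhaustion = (c_initial - c_final) / c_initial * 100 = (2.9846e-05 - 6.8652e-06) / 2.9846e-05 * 100 = 76.9978 %


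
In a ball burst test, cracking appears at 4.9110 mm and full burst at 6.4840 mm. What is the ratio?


Formula: Ratio = crack / burst
Substituting: Ratio = 4.9110 / 6.4840
Result: 0.7574


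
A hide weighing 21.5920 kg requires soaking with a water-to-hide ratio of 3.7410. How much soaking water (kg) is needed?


Formula: Water = hide_weight * ratio
Substituting: Water = 21.5920 * 3.7410
Result: 80.7757 kg


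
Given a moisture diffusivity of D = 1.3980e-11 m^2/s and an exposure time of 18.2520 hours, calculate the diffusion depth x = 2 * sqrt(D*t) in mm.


t = 18.2520 hr * 3600 = 65707.2000 s
D * t = 1.3980e-11 * 65707.2000 = 9.1859e-07
x = 2 * sqrt(D*t) = 2 * sqrt(9.1859e-07) = 0.00191686 m = 1.9169 mm


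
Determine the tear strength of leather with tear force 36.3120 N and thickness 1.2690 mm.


Formula: Tear strength = force / thickness
Substituting: Tear strength = 36.3120 / 1.2690
Result: 28.6147 N/mm


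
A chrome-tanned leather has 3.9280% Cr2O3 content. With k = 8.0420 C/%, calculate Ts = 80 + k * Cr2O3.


Formula: Ts = 80 + k * Cr2O3
Substituting: Ts = 80 + 8.0420 * 3.9280
Result: 111.5890 C


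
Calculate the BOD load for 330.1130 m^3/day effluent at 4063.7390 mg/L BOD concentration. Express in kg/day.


Formula: BOD_load = volume * conc / 1000
Substituting: BOD_load = 330.1130 * 4063.7390 / 1000
Result: 1341.4931 kg/day


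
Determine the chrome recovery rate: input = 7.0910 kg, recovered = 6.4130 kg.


Formula: Recovery = recovered / input * 100
Substituting: Recovery = 6.4130 / 7.0910 * 100
Result: 90.4386 %


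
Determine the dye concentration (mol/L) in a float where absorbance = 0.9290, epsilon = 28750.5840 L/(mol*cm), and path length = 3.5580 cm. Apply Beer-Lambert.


Formula: c = A / (epsilon * l)
Substituting: c = 0.9290 / (28750.5840 * 3.5580)
Result: 9.0816e-06 mol/L


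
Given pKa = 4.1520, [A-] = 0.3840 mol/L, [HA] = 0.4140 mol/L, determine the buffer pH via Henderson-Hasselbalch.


ratio = [A-] / [HA] = 0.3840 / 0.4140 = 0.9275
log10(ratio) = -0.0326691
pH = pKa + log10(ratio) = 4.1520 - 0.0326691 = 4.1193


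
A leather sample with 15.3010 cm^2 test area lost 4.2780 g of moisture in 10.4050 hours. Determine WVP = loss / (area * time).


Formula: WVP = loss / (area * time)
Substituting: WVP = 4.2780 / (15.3010 * 10.4050)
Result: 0.0268707 g/(cm^2*hr)


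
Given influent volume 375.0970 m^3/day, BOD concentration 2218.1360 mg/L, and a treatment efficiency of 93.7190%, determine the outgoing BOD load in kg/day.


Load_in = volume * conc / 1000 = 375.0970 * 2218.1360 / 1000 = 832.0162 kg/day
Removed = Load_in * eff / 100 = 832.0162 * 93.7190 / 100 = 779.7572 kg/day
Load_out = Load_in - Removed = 832.0162 - 779.7572 = 52.2589 kg/day


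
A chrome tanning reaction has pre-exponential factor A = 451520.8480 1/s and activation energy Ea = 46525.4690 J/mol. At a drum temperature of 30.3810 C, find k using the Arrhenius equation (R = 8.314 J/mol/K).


T_K = T_C + 273.15 = 30.3810 + 273.15 = 303.5310 K
exponent = -Ea / (R * T_K) = -46525.4690 / (8.314 * 303.5310) = -18.4365
k = A * exp(exponent) = 451520.8480 * exp(-18.4365) = 0.00444449 1/s


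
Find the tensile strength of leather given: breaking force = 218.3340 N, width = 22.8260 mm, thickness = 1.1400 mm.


Formula: TS = force / (width * thickness)
Substituting: TS = 218.3340 / (22.8260 * 1.1400)
Result: 8.3905 N/mm^2


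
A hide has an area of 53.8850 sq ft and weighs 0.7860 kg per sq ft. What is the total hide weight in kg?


Formula: Weight = area * weight_per_sqft
Substituting: Weight = 53.8850 * 0.7860
Result: 42.3536 kg


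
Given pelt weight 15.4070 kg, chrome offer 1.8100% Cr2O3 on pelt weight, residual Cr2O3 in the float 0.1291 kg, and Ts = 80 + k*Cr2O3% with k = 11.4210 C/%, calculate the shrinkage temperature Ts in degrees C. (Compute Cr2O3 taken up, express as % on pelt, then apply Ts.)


Offered = pelt * offer_pct / 100 = 15.4070 * 1.8100 / 100 = 0.2789 kg
Uptake = offered - residual = 0.2789 - 0.1291 = 0.1498 kg
Cr2O3% on pelt = uptake / pelt * 100 = 0.1498 / 15.4070 * 100 = 0.9721 %
Ts = 80 + k * Cr2O3% = 80 + 11.4210 * 0.9721 = 91.1020 C


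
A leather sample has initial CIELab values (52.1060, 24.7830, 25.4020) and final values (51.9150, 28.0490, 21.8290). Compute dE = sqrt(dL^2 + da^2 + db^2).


dL = -0.1910, da = 3.2660, db = -3.5730
dE = sqrt((-0.1910)^2 + 3.2660^2 + (-3.5730)^2) = 4.8445


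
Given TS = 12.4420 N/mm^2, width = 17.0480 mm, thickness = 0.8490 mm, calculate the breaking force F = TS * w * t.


Formula: F = TS * w * t
Substituting: F = 12.4420 * 17.0480 * 0.8490
Result: 180.0824 N


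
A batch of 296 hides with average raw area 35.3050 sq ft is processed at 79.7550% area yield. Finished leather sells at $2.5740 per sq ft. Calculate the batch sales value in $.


Raw_total = N * avg_area = 296 * 35.3050 = 10450.2800 sq ft
Finished = Raw_total * yield / 100 = 10450.2800 * 79.7550 / 100 = 8334.6208 sq ft
Value = Finished * price = 8334.6208 * 2.5740 = 21453.3140 $


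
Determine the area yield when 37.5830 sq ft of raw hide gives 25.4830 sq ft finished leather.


Formula: Yield = finished / raw * 100
Substituting: Yield = 25.4830 / 37.5830 * 100
Result: 67.8046 %


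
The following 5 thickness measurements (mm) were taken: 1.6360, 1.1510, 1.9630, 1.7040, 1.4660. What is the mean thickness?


Formula: Average = sum / n
Substituting: Average = 7.9200 / 5
Result: 1.5840 mm


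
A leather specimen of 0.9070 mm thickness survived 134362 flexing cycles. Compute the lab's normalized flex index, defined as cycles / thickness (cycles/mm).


Formula: Index = cycles / thickness
Substituting: Index = 134362 / 0.9070
Result: 148138.9195 cycles/mm


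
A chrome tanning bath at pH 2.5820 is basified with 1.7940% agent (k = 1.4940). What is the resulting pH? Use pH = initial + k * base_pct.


Formula: pH_final = pH_initial + k * base_pct
Substituting: pH_final = 2.5820 + 1.4940 * 1.7940
Result: 5.2622


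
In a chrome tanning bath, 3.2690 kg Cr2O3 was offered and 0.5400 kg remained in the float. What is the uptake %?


Formula: Uptake = (offered - residual) / offered * 100
Substituting: Uptake = (3.2690 - 0.5400) / 3.2690 * 100
Result: 83.4812 %


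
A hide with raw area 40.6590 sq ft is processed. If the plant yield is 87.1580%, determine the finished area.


Formula: finished = raw * yield / 100
Substituting: finished = 40.6590 * 87.1580 / 100
Result: 35.4376 sq ft


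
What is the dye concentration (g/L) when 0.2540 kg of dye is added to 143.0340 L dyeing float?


Formula: Conc = dye_mass(kg) / volume(L) * 1000
Substituting: Conc = 0.2540 / 143.0340 * 1000
Result: 1.7758 g/L


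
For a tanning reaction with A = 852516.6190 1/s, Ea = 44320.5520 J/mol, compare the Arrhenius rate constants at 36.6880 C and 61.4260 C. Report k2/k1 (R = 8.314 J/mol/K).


T1 = 36.6880 + 273.15 = 309.8380 K; T2 = 61.4260 + 273.15 = 334.5760 K
k1 = A * exp(-Ea/(R*T1)) = 852516.6190 * exp(-44320.5520/(8.314*309.8380)) = 0.0287453 1/s
k2 = A * exp(-Ea/(R*T2)) = 852516.6190 * exp(-44320.5520/(8.314*334.5760)) = 0.1026 1/s
k2/k1 = 0.1026 / 0.0287453 = 3.5684
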